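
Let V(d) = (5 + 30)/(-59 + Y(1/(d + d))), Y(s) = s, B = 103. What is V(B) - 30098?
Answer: -365788204/12153 ≈ -30099.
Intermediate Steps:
V(d) = 35/(-59 + 1/(2*d)) (V(d) = (5 + 30)/(-59 + 1/(d + d)) = 35/(-59 + 1/(2*d)))
V(B) - 30098 = -70*103/(-1 + 118*103) - 30098 = -70*103/(-1 + 12154) - 30098 = -70*103/12153 - 30098 = -70*103*1/12153 - 30098 = -7210/12153 - 30098 = -365788204/12153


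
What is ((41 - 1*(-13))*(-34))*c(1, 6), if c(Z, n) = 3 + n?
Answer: -16524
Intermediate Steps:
((41 - 1*(-13))*(-34))*c(1, 6) = ((41 - 1*(-13))*(-34))*(3 + 6) = ((41 + 13)*(-34))*9 = (54*(-34))*9 = -1836*9 = -16524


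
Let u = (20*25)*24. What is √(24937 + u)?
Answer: √36937 ≈ 192.19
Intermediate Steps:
u = 12000 (u = 500*24 = 12000)
√(24937 + u) = √(24937 + 12000) = √36937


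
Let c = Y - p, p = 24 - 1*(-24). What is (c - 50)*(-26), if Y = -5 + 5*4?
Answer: 2158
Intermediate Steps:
Y = 15 (Y = -5 + 20 = 15)
p = 48 (p = 24 + 24 = 48)
c = -33 (c = 15 - 1*48 = 15 - 48 = -33)
(c - 50)*(-26) = (-33 - 50)*(-26) = -83*(-26) = 2158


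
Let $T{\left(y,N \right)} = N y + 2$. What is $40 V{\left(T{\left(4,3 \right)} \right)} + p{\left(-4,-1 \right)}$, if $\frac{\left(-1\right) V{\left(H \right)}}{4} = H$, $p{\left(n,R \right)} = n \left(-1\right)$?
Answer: $-2236$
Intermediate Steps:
$T{\left(y,N \right)} = 2 + N y$
$p{\left(n,R \right)} = - n$
$V{\left(H \right)} = - 4 H$
$40 V{\left(T{\left(4,3 \right)} \right)} + p{\left(-4,-1 \right)} = 40 \left(- 4 \left(2 + 3 \cdot 4\right)\right) - -4 = 40 \left(- 4 \left(2 + 12\right)\right) + 4 = 40 \left(\left(-4\right) 14\right) + 4 = 40 \left(-56\right) + 4 = -2240 + 4 = -2236$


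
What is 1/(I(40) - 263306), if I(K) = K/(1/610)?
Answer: -1/238906 ≈ -4.1857e-6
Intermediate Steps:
I(K) = 610*K (I(K) = K/(1/610) = K*610 = 610*K)
1/(I(40) - 263306) = 1/(610*40 - 263306) = 1/(24400 - 263306) = 1/(-238906) = -1/238906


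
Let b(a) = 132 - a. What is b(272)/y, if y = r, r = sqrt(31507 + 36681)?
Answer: -70*sqrt(17047)/17047 ≈ -0.53613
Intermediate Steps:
r = 2*sqrt(17047) (r = sqrt(68188) = 2*sqrt(17047) ≈ 261.13)
y = 2*sqrt(17047) ≈ 261.13
b(272)/y = (132 - 1*272)/((2*sqrt(17047))) = (132 - 272)*(sqrt(17047)/34094) = -70*sqrt(17047)/17047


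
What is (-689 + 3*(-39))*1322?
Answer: -1065532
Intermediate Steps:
(-689 + 3*(-39))*1322 = (-689 - 117)*1322 = -806*1322 = -1065532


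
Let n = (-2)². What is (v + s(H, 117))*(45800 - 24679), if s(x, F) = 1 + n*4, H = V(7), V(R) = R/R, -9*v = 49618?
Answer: -1044750265/9 ≈ -1.1608e+8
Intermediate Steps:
v = -49618/9 (v = -⅑*49618 = -49618/9 ≈ -5513.1)
V(R) = 1
H = 1
n = 4
s(x, F) = 17 (s(x, F) = 1 + 4*4 = 1 + 16 = 17)
(v + s(H, 117))*(45800 - 24679) = (-49618/9 + 17)*(45800 - 24679) = -49465/9*21121 = -1044750265/9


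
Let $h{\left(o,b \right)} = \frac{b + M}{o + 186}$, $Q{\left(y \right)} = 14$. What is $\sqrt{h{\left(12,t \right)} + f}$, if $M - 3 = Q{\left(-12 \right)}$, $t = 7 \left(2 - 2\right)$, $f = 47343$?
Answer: $\frac{\sqrt{206226482}}{66} \approx 217.58$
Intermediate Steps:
$t = 0$ ($t = 7 \cdot 0 = 0$)
$M = 17$ ($M = 3 + 14 = 17$)
$h{\left(o,b \right)} = \frac{17 + b}{186 + o}$ ($h{\left(o,b \right)} = \frac{b + 17}{o + 186} = \frac{17 + b}{186 + o}$)
$\sqrt{h{\left(12,t \right)} + f} = \sqrt{\frac{17 + 0}{186 + 12} + 47343} = \sqrt{\frac{1}{198} \cdot 17 + 47343} = \sqrt{\frac{17}{198} + 47343} = \sqrt{\frac{9373931}{198}} = \frac{\sqrt{206226482}}{66}$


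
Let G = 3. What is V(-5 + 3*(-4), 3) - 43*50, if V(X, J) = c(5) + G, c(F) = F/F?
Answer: -2146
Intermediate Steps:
c(F) = 1
V(X, J) = 4 (V(X, J) = 1 + 3 = 4)
V(-5 + 3*(-4), 3) - 43*50 = 4 - 43*50 = 4 - 2150 = -2146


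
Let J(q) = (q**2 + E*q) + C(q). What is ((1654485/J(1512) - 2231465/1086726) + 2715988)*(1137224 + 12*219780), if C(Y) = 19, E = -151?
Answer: 11463064336478031188002036/1118160092913 ≈ 1.0252e+13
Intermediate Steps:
J(q) = 19 + q**2 - 151*q (J(q) = (q**2 - 151*q) + 19 = 19 + q**2 - 151*q)
((1654485/J(1512) - 2231465/1086726) + 2715988)*(1137224 + 12*219780) = ((1654485/(19 + 1512**2 - 151*1512) - 2231465/1086726) + 2715988)*(1137224 + 12*219780) = ((1654485/(19 + 2286144 - 228312) - 2231465*1/1086726) + 2715988)*(1137224 + 2637360) = ((1654485/2057851 - 2231465/1086726) + 2715988)*3774584 = (-2794050615605/2236320185826 + 2715988)*3774584 = (6073815994810570483/2236320185826)*3774584 = 11463064336478031188002036/1118160092913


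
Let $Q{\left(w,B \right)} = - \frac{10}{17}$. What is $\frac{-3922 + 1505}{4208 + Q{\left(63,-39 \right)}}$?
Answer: $- \frac{41089}{71526} \approx -0.57446$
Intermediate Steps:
$Q{\left(w,B \right)} = - \frac{10}{17}$ ($Q{\left(w,B \right)} = \left(-10\right) \frac{1}{17} = - \frac{10}{17}$)
$\frac{-3922 + 1505}{4208 + Q{\left(63,-39 \right)}} = \frac{-3922 + 1505}{4208 - \frac{10}{17}} = - \frac{2417}{\frac{71526}{17}} = \left(-2417\right) \frac{17}{71526} = - \frac{41089}{71526}$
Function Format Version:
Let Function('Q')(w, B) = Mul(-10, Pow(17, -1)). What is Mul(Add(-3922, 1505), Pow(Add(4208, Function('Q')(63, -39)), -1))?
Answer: Rational(-41089, 71526) ≈ -0.57446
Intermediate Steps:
Function('Q')(w, B) = Rational(-10, 17) (Function('Q')(w, B) = Mul(-10, Rational(1, 17)) = Rational(-10, 17))
Mul(Add(-3922, 1505), Pow(Add(4208, Function('Q')(63, -39)), -1)) = Mul(Add(-3922, 1505), Pow(Add(4208, Rational(-10, 17)), -1)) = Mul(-2417, Pow(Rational(71526, 17), -1)) = Mul(-2417, Rational(17, 71526)) = Rational(-41089, 71526)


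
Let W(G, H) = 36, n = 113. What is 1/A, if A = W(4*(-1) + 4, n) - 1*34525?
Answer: -1/34489 ≈ -2.8995e-5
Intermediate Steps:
A = -34489 (A = 36 - 1*34525 = 36 - 34525 = -34489)
1/A = 1/(-34489) = -1/34489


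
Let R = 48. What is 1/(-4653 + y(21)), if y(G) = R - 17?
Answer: -1/4622 ≈ -0.00021636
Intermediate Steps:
y(G) = 31 (y(G) = 48 - 17 = 31)
1/(-4653 + y(21)) = 1/(-4653 + 31) = 1/(-4622) = -1/4622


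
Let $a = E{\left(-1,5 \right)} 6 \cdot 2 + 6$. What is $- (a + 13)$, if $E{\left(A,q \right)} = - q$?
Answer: $41$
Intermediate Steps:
$a = -54$ ($a = \left(-1\right) 5 \cdot 6 \cdot 2 + 6 = \left(-5\right) 12 + 6 = -60 + 6 = -54$)
$- (a + 13) = - (-54 + 13) = \left(-1\right) \left(-41\right) = 41$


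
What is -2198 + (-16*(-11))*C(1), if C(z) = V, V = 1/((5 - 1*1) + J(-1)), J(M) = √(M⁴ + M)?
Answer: -2154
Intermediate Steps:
J(M) = √(M + M⁴)
V = ¼ (V = 1/((5 - 1*1) + √(-1 + (-1)⁴)) = 1/((5 - 1) + √(-1 + 1)) = 1/(4 + √0) = 1/(4 + 0) = 1/4 = ¼ ≈ 0.25000)
C(z) = ¼
-2198 + (-16*(-11))*C(1) = -2198 - 16*(-11)*(¼) = -2198 + 176*(¼) = -2198 + 44 = -2154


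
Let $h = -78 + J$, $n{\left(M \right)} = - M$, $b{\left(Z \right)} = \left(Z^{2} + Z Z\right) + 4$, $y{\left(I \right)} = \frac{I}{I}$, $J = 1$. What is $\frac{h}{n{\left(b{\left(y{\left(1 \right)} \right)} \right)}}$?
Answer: $\frac{77}{6} \approx 12.833$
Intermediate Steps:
$y{\left(I \right)} = 1$
$b{\left(Z \right)} = 4 + 2 Z^{2}$ ($b{\left(Z \right)} = \left(Z^{2} + Z^{2}\right) + 4 = 2 Z^{2} + 4 = 4 + 2 Z^{2}$)
$h = -77$ ($h = -78 + 1 = -77$)
$\frac{h}{n{\left(b{\left(y{\left(1 \right)} \right)} \right)}} = \frac{1}{\left(-1\right) \left(4 + 2 \cdot 1^{2}\right)} \left(-77\right) = \frac{1}{\left(-1\right) \left(4 + 2 \cdot 1\right)} \left(-77\right) = \frac{1}{\left(-1\right) \left(4 + 2\right)} \left(-77\right) = \frac{1}{\left(-1\right) 6} \left(-77\right) = \frac{1}{-6} \left(-77\right) = \left(- \frac{1}{6}\right) \left(-77\right) = \frac{77}{6}$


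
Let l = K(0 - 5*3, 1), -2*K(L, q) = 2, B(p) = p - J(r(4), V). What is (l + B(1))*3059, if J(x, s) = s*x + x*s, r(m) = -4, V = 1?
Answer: 24472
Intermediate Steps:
J(x, s) = 2*s*x (J(x, s) = s*x + s*x = 2*s*x)
B(p) = 8 + p (B(p) = p - 2*(-4) = p - 1*(-8) = p + 8 = 8 + p)
K(L, q) = -1 (K(L, q) = -½*2 = -1)
l = -1
(l + B(1))*3059 = (-1 + (8 + 1))*3059 = (-1 + 9)*3059 = 8*3059 = 24472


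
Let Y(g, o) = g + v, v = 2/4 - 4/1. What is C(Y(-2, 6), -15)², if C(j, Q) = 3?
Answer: 9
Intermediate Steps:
v = -7/2 (v = 2*(¼) - 4*1 = ½ - 4 = -7/2 ≈ -3.5000)
Y(g, o) = -7/2 + g (Y(g, o) = g - 7/2 = -7/2 + g)
C(Y(-2, 6), -15)² = 3² = 9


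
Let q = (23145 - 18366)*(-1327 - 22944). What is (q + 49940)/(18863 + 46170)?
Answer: -115941169/65033 ≈ -1782.8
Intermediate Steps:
q = -115991109 (q = 4779*(-24271) = -115991109)
(q + 49940)/(18863 + 46170) = (-115991109 + 49940)/(18863 + 46170) = -115941169/65033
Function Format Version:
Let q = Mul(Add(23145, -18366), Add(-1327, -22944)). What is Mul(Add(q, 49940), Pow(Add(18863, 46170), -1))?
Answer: Rational(-115941169, 65033) ≈ -1782.8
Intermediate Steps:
q = -115991109 (q = Mul(4779, -24271) = -115991109)
Mul(Add(q, 49940), Pow(Add(18863, 46170), -1)) = Mul(Add(-115991109, 49940), Pow(Add(18863, 46170), -1)) = Mul(-115941169, Pow(65033, -1)) = Mul(-115941169, Rational(1, 65033)) = Rational(-115941169, 65033)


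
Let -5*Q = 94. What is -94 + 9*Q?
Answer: -1316/5 ≈ -263.20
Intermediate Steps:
Q = -94/5 (Q = -⅕*94 = -94/5 ≈ -18.800)
-94 + 9*Q = -94 + 9*(-94/5) = -94 - 846/5 = -1316/5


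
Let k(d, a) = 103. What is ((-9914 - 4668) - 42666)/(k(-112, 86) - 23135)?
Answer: 7156/2879 ≈ 2.4856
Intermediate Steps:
((-9914 - 4668) - 42666)/(k(-112, 86) - 23135) = ((-9914 - 4668) - 42666)/(103 - 23135) = (-14582 - 42666)/(-23032) = -57248*(-1/23032) = 7156/2879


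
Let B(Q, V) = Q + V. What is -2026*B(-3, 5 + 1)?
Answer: -6078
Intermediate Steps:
-2026*B(-3, 5 + 1) = -2026*(-3 + (5 + 1)) = -2026*(-3 + 6) = -2026*3 = -6078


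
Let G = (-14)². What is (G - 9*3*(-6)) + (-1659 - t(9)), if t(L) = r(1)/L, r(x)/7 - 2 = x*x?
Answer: -3910/3 ≈ -1303.3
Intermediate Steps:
r(x) = 14 + 7*x² (r(x) = 14 + 7*(x*x) = 14 + 7*x²)
G = 196
t(L) = 21/L (t(L) = (14 + 7*1²)/L = (14 + 7*1)/L = (14 + 7)/L = 21/L)
(G - 9*3*(-6)) + (-1659 - t(9)) = (196 - 9*3*(-6)) + (-1659 - 21/9) = (196 - 27*(-6)) + (-1659 - 21/9) = (196 + 162) + (-1659 - 1*7/3) = 358 + (-1659 - 7/3) = 358 - 4984/3 = -3910/3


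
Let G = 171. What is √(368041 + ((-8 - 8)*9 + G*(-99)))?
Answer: 2*√87742 ≈ 592.43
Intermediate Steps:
√(368041 + ((-8 - 8)*9 + G*(-99))) = √(368041 + ((-8 - 8)*9 + 171*(-99))) = √(368041 + (-16*9 - 16929)) = √(368041 + (-144 - 16929)) = √(368041 - 17073) = √350968 = 2*√87742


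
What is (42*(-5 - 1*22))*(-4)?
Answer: 4536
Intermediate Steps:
(42*(-5 - 1*22))*(-4) = (42*(-5 - 22))*(-4) = (42*(-27))*(-4) = -1134*(-4) = 4536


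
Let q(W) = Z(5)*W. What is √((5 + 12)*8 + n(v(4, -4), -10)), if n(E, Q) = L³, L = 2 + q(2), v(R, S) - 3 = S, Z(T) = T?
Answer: 2*√466 ≈ 43.174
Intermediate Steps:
v(R, S) = 3 + S
q(W) = 5*W
L = 12 (L = 2 + 5*2 = 2 + 10 = 12)
n(E, Q) = 1728 (n(E, Q) = 12³ = 1728)
√((5 + 12)*8 + n(v(4, -4), -10)) = √((5 + 12)*8 + 1728) = √(17*8 + 1728) = √(136 + 1728) = √1864 = 2*√466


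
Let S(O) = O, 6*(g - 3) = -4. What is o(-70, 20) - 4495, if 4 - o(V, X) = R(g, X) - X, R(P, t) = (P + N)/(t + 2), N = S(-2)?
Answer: -295087/66 ≈ -4471.0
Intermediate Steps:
g = 7/3 (g = 3 + (⅙)*(-4) = 3 - ⅔ = 7/3 ≈ 2.3333)
N = -2
R(P, t) = (-2 + P)/(2 + t) (R(P, t) = (P - 2)/(t + 2) = (-2 + P)/(2 + t))
o(V, X) = 4 + X - 1/(3*(2 + X)) (o(V, X) = 4 - ((-2 + 7/3)/(2 + X) - X) = 4 - ((⅓)/(2 + X) - X) = 4 - (1/(3*(2 + X)) - X) = 4 - (-X + 1/(3*(2 + X))) = 4 + (X - 1/(3*(2 + X))) = 4 + X - 1/(3*(2 + X)))
o(-70, 20) - 4495 = (-⅓ + (2 + 20)*(4 + 20))/(2 + 20) - 4495 = (-⅓ + 22*24)/22 - 4495 = (-⅓ + 528)/22 - 4495 = (1/22)*(1583/3) - 4495 = 1583/66 - 4495 = -295087/66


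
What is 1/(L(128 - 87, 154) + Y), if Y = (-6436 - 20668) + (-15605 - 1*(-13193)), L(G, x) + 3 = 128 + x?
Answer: -1/29237 ≈ -3.4203e-5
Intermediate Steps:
L(G, x) = 125 + x (L(G, x) = -3 + (128 + x) = 125 + x)
Y = -29516 (Y = -27104 + (-15605 + 13193) = -27104 - 2412 = -29516)
1/(L(128 - 87, 154) + Y) = 1/((125 + 154) - 29516) = 1/(279 - 29516) = 1/(-29237) = -1/29237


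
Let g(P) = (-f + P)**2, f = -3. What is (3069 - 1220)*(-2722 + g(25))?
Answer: -3583362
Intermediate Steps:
g(P) = (3 + P)**2 (g(P) = (-1*(-3) + P)**2 = (3 + P)**2)
(3069 - 1220)*(-2722 + g(25)) = (3069 - 1220)*(-2722 + (3 + 25)**2) = 1849*(-2722 + 28**2) = 1849*(-2722 + 784) = 1849*(-1938) = -3583362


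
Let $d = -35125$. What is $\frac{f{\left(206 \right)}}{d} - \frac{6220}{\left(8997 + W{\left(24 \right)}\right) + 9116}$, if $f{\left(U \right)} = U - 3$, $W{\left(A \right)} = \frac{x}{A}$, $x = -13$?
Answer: $- \frac{5331703897}{15268802375} \approx -0.34919$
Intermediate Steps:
$W{\left(A \right)} = - \frac{13}{A}$
$f{\left(U \right)} = -3 + U$ ($f{\left(U \right)} = U - 3 = -3 + U$)
$\frac{f{\left(206 \right)}}{d} - \frac{6220}{\left(8997 + W{\left(24 \right)}\right) + 9116} = \frac{-3 + 206}{-35125} - \frac{6220}{\left(8997 - \frac{13}{24}\right) + 9116} = 203 \left(- \frac{1}{35125}\right) - \frac{6220}{\left(8997 - \frac{13}{24}\right) + 9116} = - \frac{203}{35125} - \frac{6220}{\left(8997 - \frac{13}{24}\right) + 9116} = - \frac{203}{35125} - \frac{6220}{\frac{215915}{24} + 9116} = - \frac{203}{35125} - \frac{6220}{\frac{434699}{24}} = - \frac{203}{35125} - \frac{149280}{434699} = - \frac{5331703897}{15268802375}$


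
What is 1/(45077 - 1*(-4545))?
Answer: 1/49622 ≈ 2.0152e-5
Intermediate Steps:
1/(45077 - 1*(-4545)) = 1/(45077 + 4545) = 1/49622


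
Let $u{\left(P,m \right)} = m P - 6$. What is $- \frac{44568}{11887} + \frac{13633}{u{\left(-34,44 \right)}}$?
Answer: $- \frac{228996607}{17854274} \approx -12.826$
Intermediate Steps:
$u{\left(P,m \right)} = -6 + P m$ ($u{\left(P,m \right)} = P m - 6 = -6 + P m$)
$- \frac{44568}{11887} + \frac{13633}{u{\left(-34,44 \right)}} = - \frac{44568}{11887} + \frac{13633}{-6 - 1496} = \left(-44568\right) \frac{1}{11887} + \frac{13633}{-6 - 1496} = - \frac{44568}{11887} + \frac{13633}{-1502} = - \frac{44568}{11887} + 13633 \left(- \frac{1}{1502}\right) = - \frac{44568}{11887} - \frac{13633}{1502} = - \frac{228996607}{17854274}$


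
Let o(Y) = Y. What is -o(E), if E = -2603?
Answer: 2603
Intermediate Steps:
-o(E) = -1*(-2603) = 2603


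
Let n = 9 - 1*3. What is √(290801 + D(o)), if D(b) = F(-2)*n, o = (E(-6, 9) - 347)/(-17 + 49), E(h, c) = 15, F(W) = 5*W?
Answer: √290741 ≈ 539.20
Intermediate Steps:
n = 6 (n = 9 - 3 = 6)
o = -83/8 (o = (15 - 347)/(-17 + 49) = -332/32 = -332*1/32 = -83/8 ≈ -10.375)
D(b) = -60 (D(b) = (5*(-2))*6 = -10*6 = -60)
√(290801 + D(o)) = √(290801 - 60) = √290741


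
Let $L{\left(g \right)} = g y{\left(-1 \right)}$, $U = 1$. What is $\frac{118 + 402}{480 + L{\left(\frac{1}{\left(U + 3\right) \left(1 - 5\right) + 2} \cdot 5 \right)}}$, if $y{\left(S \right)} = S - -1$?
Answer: $\frac{13}{12} \approx 1.0833$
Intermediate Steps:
$y{\left(S \right)} = 1 + S$ ($y{\left(S \right)} = S + 1 = 1 + S$)
$L{\left(g \right)} = 0$ ($L{\left(g \right)} = g \left(1 - 1\right) = g 0 = 0$)
$\frac{118 + 402}{480 + L{\left(\frac{1}{\left(U + 3\right) \left(1 - 5\right) + 2} \cdot 5 \right)}} = \frac{118 + 402}{480 + 0} = \frac{520}{480} = 520 \cdot \frac{1}{480} = \frac{13}{12}$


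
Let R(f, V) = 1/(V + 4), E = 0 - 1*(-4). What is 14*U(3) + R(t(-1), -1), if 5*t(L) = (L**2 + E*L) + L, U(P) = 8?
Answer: 337/3 ≈ 112.33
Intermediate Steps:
E = 4 (E = 0 + 4 = 4)
t(L) = L + L**2/5 (t(L) = ((L**2 + 4*L) + L)/5 = (L**2 + 5*L)/5 = L + L**2/5)
R(f, V) = 1/(4 + V)
14*U(3) + R(t(-1), -1) = 14*8 + 1/(4 - 1) = 112 + 1/3 = 337/3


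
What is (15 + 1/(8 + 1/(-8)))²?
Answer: 908209/3969 ≈ 228.83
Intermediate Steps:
(15 + 1/(8 + 1/(-8)))² = (15 + 1/(8 - ⅛))² = (15 + 1/(63/8))² = (15 + 8/63)² = (953/63)² = 908209/3969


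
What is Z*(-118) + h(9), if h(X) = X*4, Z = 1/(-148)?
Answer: 2723/74 ≈ 36.797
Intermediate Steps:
Z = -1/148 ≈ -0.0067568
h(X) = 4*X
Z*(-118) + h(9) = -1/148*(-118) + 4*9 = 59/74 + 36 = 2723/74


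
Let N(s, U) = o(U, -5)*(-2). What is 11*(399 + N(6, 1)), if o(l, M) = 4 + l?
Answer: 4279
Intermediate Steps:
N(s, U) = -8 - 2*U (N(s, U) = (4 + U)*(-2) = -8 - 2*U)
11*(399 + N(6, 1)) = 11*(399 + (-8 - 2*1)) = 11*(399 + (-8 - 2)) = 11*(399 - 10) = 11*389 = 4279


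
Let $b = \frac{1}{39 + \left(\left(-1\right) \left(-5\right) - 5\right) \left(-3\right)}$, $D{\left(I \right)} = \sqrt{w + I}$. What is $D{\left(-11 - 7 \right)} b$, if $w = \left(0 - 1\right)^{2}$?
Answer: $\frac{i \sqrt{17}}{39} \approx 0.10572 i$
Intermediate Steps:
$w = 1$ ($w = \left(-1\right)^{2} = 1$)
$D{\left(I \right)} = \sqrt{1 + I}$
$b = \frac{1}{39}$ ($b = \frac{1}{39 + \left(5 - 5\right) \left(-3\right)} = \frac{1}{39 + 0 \left(-3\right)} = \frac{1}{39 + 0} = \frac{1}{39} \approx 0.025641$)
$D{\left(-11 - 7 \right)} b = \sqrt{1 - 18} \cdot \frac{1}{39} = \sqrt{-17} \cdot \frac{1}{39} = i \sqrt{17} \cdot \frac{1}{39} = \frac{i \sqrt{17}}{39}$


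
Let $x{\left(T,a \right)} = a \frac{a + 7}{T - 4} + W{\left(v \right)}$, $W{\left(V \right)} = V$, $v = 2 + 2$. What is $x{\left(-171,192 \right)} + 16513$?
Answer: $\frac{2852267}{175} \approx 16299.0$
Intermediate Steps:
$v = 4$
$x{\left(T,a \right)} = 4 + \frac{a \left(7 + a\right)}{-4 + T}$ ($x{\left(T,a \right)} = a \frac{a + 7}{T - 4} + 4 = a \frac{7 + a}{-4 + T} + 4 = \frac{a \left(7 + a\right)}{-4 + T} + 4 = 4 + \frac{a \left(7 + a\right)}{-4 + T}$)
$x{\left(-171,192 \right)} + 16513 = \frac{-16 + 192^{2} + 4 \left(-171\right) + 7 \cdot 192}{-4 - 171} + 16513 = \frac{-16 + 36864 - 684 + 1344}{-175} + 16513 = \left(- \frac{1}{175}\right) 37508 + 16513 = - \frac{37508}{175} + 16513 = \frac{2852267}{175}$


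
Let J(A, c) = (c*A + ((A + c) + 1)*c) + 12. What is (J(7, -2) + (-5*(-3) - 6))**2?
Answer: 25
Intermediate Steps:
J(A, c) = 12 + A*c + c*(1 + A + c) (J(A, c) = (A*c + (1 + A + c)*c) + 12 = (A*c + c*(1 + A + c)) + 12 = 12 + A*c + c*(1 + A + c))
(J(7, -2) + (-5*(-3) - 6))**2 = ((12 - 2 + (-2)**2 + 2*7*(-2)) + (-5*(-3) - 6))**2 = ((12 - 2 + 4 - 28) + (15 - 6))**2 = (-14 + 9)**2 = (-5)**2 = 25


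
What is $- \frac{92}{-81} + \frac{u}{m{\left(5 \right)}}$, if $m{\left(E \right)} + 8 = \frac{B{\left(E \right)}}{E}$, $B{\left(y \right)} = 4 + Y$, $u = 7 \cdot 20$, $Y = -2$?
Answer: $- \frac{26602}{1539} \approx -17.285$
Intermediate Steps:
$u = 140$
$B{\left(y \right)} = 2$ ($B{\left(y \right)} = 4 - 2 = 2$)
$m{\left(E \right)} = -8 + \frac{2}{E}$
$- \frac{92}{-81} + \frac{u}{m{\left(5 \right)}} = - \frac{92}{-81} + \frac{140}{-8 + \frac{2}{5}} = \left(-92\right) \left(- \frac{1}{81}\right) + \frac{140}{-8 + 2 \cdot \frac{1}{5}} = \frac{92}{81} + \frac{140}{-8 + \frac{2}{5}} = \frac{92}{81} + \frac{140}{- \frac{38}{5}} = \frac{92}{81} + 140 \left(- \frac{5}{38}\right) = \frac{92}{81} - \frac{350}{19} = - \frac{26602}{1539}$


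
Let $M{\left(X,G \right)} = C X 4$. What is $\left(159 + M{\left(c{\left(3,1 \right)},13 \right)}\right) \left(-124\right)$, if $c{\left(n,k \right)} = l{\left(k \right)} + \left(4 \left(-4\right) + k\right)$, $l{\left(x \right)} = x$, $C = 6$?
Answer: $21948$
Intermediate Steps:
$c{\left(n,k \right)} = -16 + 2 k$ ($c{\left(n,k \right)} = k + \left(4 \left(-4\right) + k\right) = k + \left(-16 + k\right) = -16 + 2 k$)
$M{\left(X,G \right)} = 24 X$ ($M{\left(X,G \right)} = 6 X 4 = 24 X$)
$\left(159 + M{\left(c{\left(3,1 \right)},13 \right)}\right) \left(-124\right) = \left(159 + 24 \left(-16 + 2 \cdot 1\right)\right) \left(-124\right) = \left(159 + 24 \left(-16 + 2\right)\right) \left(-124\right) = \left(159 + 24 \left(-14\right)\right) \left(-124\right) = \left(159 - 336\right) \left(-124\right) = \left(-177\right) \left(-124\right) = 21948$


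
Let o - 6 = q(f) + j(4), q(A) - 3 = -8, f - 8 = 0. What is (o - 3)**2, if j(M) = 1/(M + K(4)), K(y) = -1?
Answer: 25/9 ≈ 2.7778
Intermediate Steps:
f = 8 (f = 8 + 0 = 8)
q(A) = -5 (q(A) = 3 - 8 = -5)
j(M) = 1/(-1 + M) (j(M) = 1/(M - 1) = 1/(-1 + M))
o = 4/3 (o = 6 + (-5 + 1/(-1 + 4)) = 6 + (-5 + 1/3) = 6 - 14/3 = 4/3 ≈ 1.3333)
(o - 3)**2 = (4/3 - 3)**2 = (-5/3)**2 = 25/9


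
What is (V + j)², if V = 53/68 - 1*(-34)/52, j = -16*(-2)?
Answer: 873498025/781456 ≈ 1117.8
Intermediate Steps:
j = 32
V = 1267/884 (V = 53*(1/68) + 34*(1/52) = 53/68 + 17/26 = 1267/884 ≈ 1.4333)
(V + j)² = (1267/884 + 32)² = (29555/884)² = 873498025/781456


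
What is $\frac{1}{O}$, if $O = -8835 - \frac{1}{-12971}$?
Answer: $- \frac{12971}{114598784} \approx -0.00011319$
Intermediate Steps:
$O = - \frac{114598784}{12971}$ ($O = -8835 - - \frac{1}{12971} = -8835 + \frac{1}{12971} = - \frac{114598784}{12971} \approx -8835.0$)
$\frac{1}{O} = \frac{1}{- \frac{114598784}{12971}} = - \frac{12971}{114598784}$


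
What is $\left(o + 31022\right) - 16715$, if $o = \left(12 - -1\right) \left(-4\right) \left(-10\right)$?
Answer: $14827$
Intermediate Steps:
$o = 520$ ($o = \left(12 + 1\right) \left(-4\right) \left(-10\right) = 13 \left(-4\right) \left(-10\right) = \left(-52\right) \left(-10\right) = 520$)
$\left(o + 31022\right) - 16715 = \left(520 + 31022\right) - 16715 = 31542 - 16715 = 14827$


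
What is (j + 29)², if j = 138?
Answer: 27889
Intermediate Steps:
(j + 29)² = (138 + 29)² = 167² = 27889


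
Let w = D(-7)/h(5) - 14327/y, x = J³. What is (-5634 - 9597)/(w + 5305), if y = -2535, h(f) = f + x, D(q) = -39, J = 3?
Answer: -1235538720/430701199 ≈ -2.8687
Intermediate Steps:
x = 27 (x = 3³ = 27)
h(f) = 27 + f (h(f) = f + 27 = 27 + f)
w = 359599/81120 (w = -39/(27 + 5) - 14327/(-2535) = -39/32 - 14327*(-1/2535) = -39*1/32 + 14327/2535 = -39/32 + 14327/2535 = 359599/81120 ≈ 4.4329)
(-5634 - 9597)/(w + 5305) = (-5634 - 9597)/(359599/81120 + 5305) = -15231/430701199/81120 = -15231*81120/430701199 = -1235538720/430701199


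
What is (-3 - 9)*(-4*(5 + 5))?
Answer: 480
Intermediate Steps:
(-3 - 9)*(-4*(5 + 5)) = -(-48)*10 = -12*(-40) = 480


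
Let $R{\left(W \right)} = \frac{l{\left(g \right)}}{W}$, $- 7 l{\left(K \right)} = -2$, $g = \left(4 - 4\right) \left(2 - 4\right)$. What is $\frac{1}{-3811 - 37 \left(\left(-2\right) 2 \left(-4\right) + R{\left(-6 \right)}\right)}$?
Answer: $- \frac{21}{92426} \approx -0.00022721$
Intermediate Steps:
$g = 0$ ($g = 0 \left(-2\right) = 0$)
$l{\left(K \right)} = \frac{2}{7}$ ($l{\left(K \right)} = \left(- \frac{1}{7}\right) \left(-2\right) = \frac{2}{7}$)
$R{\left(W \right)} = \frac{2}{7 W}$
$\frac{1}{-3811 - 37 \left(\left(-2\right) 2 \left(-4\right) + R{\left(-6 \right)}\right)} = \frac{1}{-3811 - 37 \left(\left(-2\right) 2 \left(-4\right) + \frac{2}{7 \left(-6\right)}\right)} = \frac{1}{-3811 - 37 \left(\left(-4\right) \left(-4\right) + \frac{2}{7} \left(- \frac{1}{6}\right)\right)} = \frac{1}{-3811 - 37 \left(16 - \frac{1}{21}\right)} = \frac{1}{-3811 - \frac{12395}{21}} = \frac{1}{- \frac{92426}{21}} = - \frac{21}{92426}$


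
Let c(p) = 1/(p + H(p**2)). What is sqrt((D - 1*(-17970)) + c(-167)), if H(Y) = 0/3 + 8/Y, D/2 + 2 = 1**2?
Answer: sqrt(4602681795305)/16005 ≈ 134.04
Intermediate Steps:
D = -2 (D = -4 + 2*1**2 = -4 + 2*1 = -4 + 2 = -2)
H(Y) = 8/Y (H(Y) = 0*(1/3) + 8/Y = 0 + 8/Y = 8/Y)
c(p) = 1/(p + 8/p**2) (c(p) = 1/(p + 8/(p**2)) = 1/(p + 8/p**2))
sqrt((D - 1*(-17970)) + c(-167)) = sqrt((-2 - 1*(-17970)) + (-167)**2/(8 + (-167)**3)) = sqrt((-2 + 17970) + 27889/(8 - 4657463)) = sqrt(17968 + 27889/(-4657455)) = sqrt(17968 + 27889*(-1/4657455)) = sqrt(17968 - 27889/4657455) = sqrt(83685123551/4657455) = sqrt(4602681795305)/16005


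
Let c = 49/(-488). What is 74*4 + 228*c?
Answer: 33319/122 ≈ 273.11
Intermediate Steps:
c = -49/488 (c = 49*(-1/488) = -49/488 ≈ -0.10041)
74*4 + 228*c = 74*4 + 228*(-49/488) = 296 - 2793/122 = 33319/122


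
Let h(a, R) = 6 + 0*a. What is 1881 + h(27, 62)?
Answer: 1887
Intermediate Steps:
h(a, R) = 6 (h(a, R) = 6 + 0 = 6)
1881 + h(27, 62) = 1881 + 6 = 1887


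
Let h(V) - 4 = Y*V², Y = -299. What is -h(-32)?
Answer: 306172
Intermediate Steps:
h(V) = 4 - 299*V²
-h(-32) = -(4 - 299*(-32)²) = -(4 - 299*1024) = -(4 - 306176) = -1*(-306172) = 306172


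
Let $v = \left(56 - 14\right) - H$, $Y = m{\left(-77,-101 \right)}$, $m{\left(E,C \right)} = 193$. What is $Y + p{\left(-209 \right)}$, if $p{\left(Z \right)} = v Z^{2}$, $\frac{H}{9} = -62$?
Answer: $26208793$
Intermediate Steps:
$H = -558$ ($H = 9 \left(-62\right) = -558$)
$Y = 193$
$v = 600$ ($v = \left(56 - 14\right) - -558 = 42 + 558 = 600$)
$p{\left(Z \right)} = 600 Z^{2}$
$Y + p{\left(-209 \right)} = 193 + 600 \left(-209\right)^{2} = 193 + 600 \cdot 43681 = 193 + 26208600 = 26208793$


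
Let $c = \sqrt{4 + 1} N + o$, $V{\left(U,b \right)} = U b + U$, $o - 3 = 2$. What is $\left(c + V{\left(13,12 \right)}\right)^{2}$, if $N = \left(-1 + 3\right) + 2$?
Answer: $30356 + 1392 \sqrt{5} \approx 33469.0$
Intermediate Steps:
$o = 5$ ($o = 3 + 2 = 5$)
$V{\left(U,b \right)} = U + U b$
$N = 4$ ($N = 2 + 2 = 4$)
$c = 5 + 4 \sqrt{5}$ ($c = \sqrt{4 + 1} \cdot 4 + 5 = \sqrt{5} \cdot 4 + 5 = 4 \sqrt{5} + 5 = 5 + 4 \sqrt{5} \approx 13.944$)
$\left(c + V{\left(13,12 \right)}\right)^{2} = \left(\left(5 + 4 \sqrt{5}\right) + 13 \left(1 + 12\right)\right)^{2} = \left(\left(5 + 4 \sqrt{5}\right) + 13 \cdot 13\right)^{2} = \left(\left(5 + 4 \sqrt{5}\right) + 169\right)^{2} = \left(174 + 4 \sqrt{5}\right)^{2}$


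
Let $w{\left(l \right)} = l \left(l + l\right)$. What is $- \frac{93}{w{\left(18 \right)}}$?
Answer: $- \frac{31}{216} \approx -0.14352$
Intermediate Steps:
$w{\left(l \right)} = 2 l^{2}$ ($w{\left(l \right)} = l 2 l = 2 l^{2}$)
$- \frac{93}{w{\left(18 \right)}} = - \frac{93}{2 \cdot 18^{2}} = - \frac{93}{2 \cdot 324} = - \frac{93}{648} = \left(-93\right) \frac{1}{648} = - \frac{31}{216}$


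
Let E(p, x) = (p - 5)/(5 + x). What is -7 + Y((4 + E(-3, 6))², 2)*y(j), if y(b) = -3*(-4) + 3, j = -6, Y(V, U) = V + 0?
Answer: 18593/121 ≈ 153.66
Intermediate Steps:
E(p, x) = (-5 + p)/(5 + x)
Y(V, U) = V
y(b) = 15 (y(b) = 12 + 3 = 15)
-7 + Y((4 + E(-3, 6))², 2)*y(j) = -7 + (4 + (-5 - 3)/(5 + 6))²*15 = -7 + (4 - 8/11)²*15 = -7 + (36/11)²*15 = -7 + (1296/121)*15 = -7 + 19440/121 = 18593/121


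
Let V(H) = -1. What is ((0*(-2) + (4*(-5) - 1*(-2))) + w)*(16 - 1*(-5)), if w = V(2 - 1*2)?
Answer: -399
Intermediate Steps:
w = -1
((0*(-2) + (4*(-5) - 1*(-2))) + w)*(16 - 1*(-5)) = ((0*(-2) + (4*(-5) - 1*(-2))) - 1)*(16 - 1*(-5)) = ((0 + (-20 + 2)) - 1)*(16 + 5) = ((0 - 18) - 1)*21 = (-18 - 1)*21 = -19*21 = -399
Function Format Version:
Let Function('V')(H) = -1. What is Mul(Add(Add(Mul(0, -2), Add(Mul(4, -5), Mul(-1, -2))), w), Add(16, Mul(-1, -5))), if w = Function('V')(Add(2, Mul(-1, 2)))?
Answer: -399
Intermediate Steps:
w = -1
Mul(Add(Add(Mul(0, -2), Add(Mul(4, -5), Mul(-1, -2))), w), Add(16, Mul(-1, -5))) = Mul(Add(Add(Mul(0, -2), Add(Mul(4, -5), Mul(-1, -2))), -1), Add(16, Mul(-1, -5))) = Mul(Add(Add(0, Add(-20, 2)), -1), Add(16, 5)) = Mul(Add(Add(0, -18), -1), 21) = Mul(Add(-18, -1), 21) = Mul(-19, 21) = -399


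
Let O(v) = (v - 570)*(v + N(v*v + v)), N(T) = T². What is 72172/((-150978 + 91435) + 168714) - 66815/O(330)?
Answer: 41332709193038953/62521934213391840 ≈ 0.66109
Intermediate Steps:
O(v) = (-570 + v)*(v + (v + v²)²) (O(v) = (v - 570)*(v + (v*v + v)²) = (-570 + v)*(v + (v² + v)²) = (-570 + v)*(v + (v + v²)²))
72172/((-150978 + 91435) + 168714) - 66815/O(330) = 72172/((-150978 + 91435) + 168714) - 66815*1/(330*(-570 + 330⁴ - 1139*330² - 569*330 - 568*330³)) = 72172/(-59543 + 168714) - 66815*1/(330*(-570 + 11859210000 - 1139*108900 - 187770 - 568*35937000)) = 72172/109171 - 66815*1/(330*(-570 + 11859210000 - 124037100 - 187770 - 20412216000)) = 72172*(1/109171) - 66815/(330*(-8677231440)) = 72172/109171 - 66815/(-2863486375200) = 72172/109171 - 66815*(-1/2863486375200) = 72172/109171 + 13363/572697275040 = 41332709193038953/62521934213391840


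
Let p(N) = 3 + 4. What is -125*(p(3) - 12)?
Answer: 625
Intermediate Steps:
p(N) = 7
-125*(p(3) - 12) = -125*(7 - 12) = -125*(-5) = 625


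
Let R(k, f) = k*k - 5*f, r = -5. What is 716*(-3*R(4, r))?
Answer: -88068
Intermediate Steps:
R(k, f) = k² - 5*f
716*(-3*R(4, r)) = 716*(-3*(4² - 5*(-5))) = 716*(-3*(16 + 25)) = 716*(-3*41) = 716*(-123) = -88068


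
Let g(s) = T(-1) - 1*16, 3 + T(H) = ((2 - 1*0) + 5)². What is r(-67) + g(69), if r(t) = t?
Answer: -37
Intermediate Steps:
T(H) = 46 (T(H) = -3 + ((2 - 1*0) + 5)² = -3 + ((2 + 0) + 5)² = -3 + (2 + 5)² = -3 + 7² = -3 + 49 = 46)
g(s) = 30 (g(s) = 46 - 1*16 = 46 - 16 = 30)
r(-67) + g(69) = -67 + 30 = -37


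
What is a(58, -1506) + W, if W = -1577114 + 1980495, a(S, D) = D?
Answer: 401875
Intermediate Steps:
W = 403381
a(58, -1506) + W = -1506 + 403381 = 401875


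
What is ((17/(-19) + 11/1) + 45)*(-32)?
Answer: -33504/19 ≈ -1763.4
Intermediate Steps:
((17/(-19) + 11/1) + 45)*(-32) = ((17*(-1/19) + 11*1) + 45)*(-32) = ((-17/19 + 11) + 45)*(-32) = (192/19 + 45)*(-32) = (1047/19)*(-32) = -33504/19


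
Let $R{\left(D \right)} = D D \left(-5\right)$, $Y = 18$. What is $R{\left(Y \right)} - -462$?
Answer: $-1158$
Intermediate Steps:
$R{\left(D \right)} = - 5 D^{2}$ ($R{\left(D \right)} = D^{2} \left(-5\right) = - 5 D^{2}$)
$R{\left(Y \right)} - -462 = - 5 \cdot 18^{2} - -462 = \left(-5\right) 324 + 462 = -1620 + 462 = -1158$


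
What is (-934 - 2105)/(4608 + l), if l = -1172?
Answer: -3039/3436 ≈ -0.88446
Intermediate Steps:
(-934 - 2105)/(4608 + l) = (-934 - 2105)/(4608 - 1172) = -3039/3436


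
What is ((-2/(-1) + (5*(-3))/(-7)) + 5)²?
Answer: 4096/49 ≈ 83.592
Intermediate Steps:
((-2/(-1) + (5*(-3))/(-7)) + 5)² = ((-2*(-1) - 15*(-⅐)) + 5)² = ((2 + 15/7) + 5)² = (29/7 + 5)² = (64/7)² = 4096/49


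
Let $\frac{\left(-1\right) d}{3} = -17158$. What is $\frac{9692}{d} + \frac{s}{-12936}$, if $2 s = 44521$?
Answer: $- \frac{113384585}{73985296} \approx -1.5325$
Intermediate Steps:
$d = 51474$ ($d = \left(-3\right) \left(-17158\right) = 51474$)
$s = \frac{44521}{2}$ ($s = \frac{1}{2} \cdot 44521 = \frac{44521}{2} \approx 22261.0$)
$\frac{9692}{d} + \frac{s}{-12936} = \frac{9692}{51474} + \frac{44521}{2 \left(-12936\right)} = 9692 \cdot \frac{1}{51474} + \frac{44521}{2} \left(- \frac{1}{12936}\right) = \frac{4846}{25737} - \frac{44521}{25872} = - \frac{113384585}{73985296}$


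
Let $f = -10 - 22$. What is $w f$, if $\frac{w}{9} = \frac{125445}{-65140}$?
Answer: $\frac{1806408}{3257} \approx 554.62$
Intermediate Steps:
$w = - \frac{225801}{13028}$ ($w = 9 \frac{125445}{-65140} = 9 \cdot 125445 \left(- \frac{1}{65140}\right) = 9 \left(- \frac{25089}{13028}\right) = - \frac{225801}{13028} \approx -17.332$)
$f = -32$
$w f = \left(- \frac{225801}{13028}\right) \left(-32\right) = \frac{1806408}{3257}$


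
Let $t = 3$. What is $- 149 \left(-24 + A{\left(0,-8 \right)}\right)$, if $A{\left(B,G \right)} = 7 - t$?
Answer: $2980$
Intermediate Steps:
$A{\left(B,G \right)} = 4$ ($A{\left(B,G \right)} = 7 - 3 = 4$)
$- 149 \left(-24 + A{\left(0,-8 \right)}\right) = - 149 \left(-24 + 4\right) = \left(-149\right) \left(-20\right) = 2980$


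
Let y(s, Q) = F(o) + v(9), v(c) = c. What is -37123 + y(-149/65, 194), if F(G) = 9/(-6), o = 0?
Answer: -74231/2 ≈ -37116.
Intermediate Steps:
F(G) = -3/2 (F(G) = 9*(-⅙) = -3/2)
y(s, Q) = 15/2 (y(s, Q) = -3/2 + 9 = 15/2)
-37123 + y(-149/65, 194) = -37123 + 15/2 = -74231/2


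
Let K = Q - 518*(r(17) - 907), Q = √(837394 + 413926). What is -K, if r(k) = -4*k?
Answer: -505050 - 2*√312830 ≈ -5.0617e+5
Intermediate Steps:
Q = 2*√312830 (Q = √1251320 = 2*√312830 ≈ 1118.6)
K = 505050 + 2*√312830 (K = 2*√312830 - 518*(-4*17 - 907) = 2*√312830 - 518*(-68 - 907) = 2*√312830 - 518*(-975) = 2*√312830 - 1*(-505050) = 2*√312830 + 505050 = 505050 + 2*√312830 ≈ 5.0617e+5)
-K = -(505050 + 2*√312830) = -505050 - 2*√312830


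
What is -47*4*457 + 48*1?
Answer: -85868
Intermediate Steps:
-47*4*457 + 48*1 = -188*457 + 48 = -85916 + 48 = -85868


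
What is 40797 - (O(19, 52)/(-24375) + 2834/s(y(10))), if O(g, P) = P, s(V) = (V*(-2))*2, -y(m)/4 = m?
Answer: 1223378689/30000 ≈ 40779.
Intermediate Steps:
y(m) = -4*m
s(V) = -4*V (s(V) = -2*V*2 = -4*V)
40797 - (O(19, 52)/(-24375) + 2834/s(y(10))) = 40797 - (52/(-24375) + 2834/((-(-16)*10))) = 40797 - (52*(-1/24375) + 2834/((-4*(-40)))) = 40797 - (-4/1875 + 2834/160) = 40797 - (-4/1875 + 2834*(1/160)) = 40797 - (-4/1875 + 1417/80) = 40797 - 1*531311/30000 = 40797 - 531311/30000 = 1223378689/30000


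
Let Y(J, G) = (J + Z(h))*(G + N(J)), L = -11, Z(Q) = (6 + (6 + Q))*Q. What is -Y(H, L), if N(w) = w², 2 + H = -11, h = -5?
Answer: 7584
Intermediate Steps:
Z(Q) = Q*(12 + Q) (Z(Q) = (12 + Q)*Q = Q*(12 + Q))
H = -13 (H = -2 - 11 = -13)
Y(J, G) = (-35 + J)*(G + J²) (Y(J, G) = (J - 5*(12 - 5))*(G + J²) = (J - 5*7)*(G + J²) = (J - 35)*(G + J²) = (-35 + J)*(G + J²))
-Y(H, L) = -((-13)³ - 35*(-11) - 35*(-13)² - 11*(-13)) = -(-2197 + 385 - 35*169 + 143) = -(-2197 + 385 - 5915 + 143) = -1*(-7584) = 7584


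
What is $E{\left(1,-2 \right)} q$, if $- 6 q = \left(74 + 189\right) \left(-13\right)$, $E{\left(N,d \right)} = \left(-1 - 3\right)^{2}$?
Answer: $\frac{27352}{3} \approx 9117.3$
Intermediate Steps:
$E{\left(N,d \right)} = 16$ ($E{\left(N,d \right)} = \left(-4\right)^{2} = 16$)
$q = \frac{3419}{6}$ ($q = - \frac{\left(74 + 189\right) \left(-13\right)}{6} = - \frac{263 \left(-13\right)}{6} = \left(- \frac{1}{6}\right) \left(-3419\right) = \frac{3419}{6} \approx 569.83$)
$E{\left(1,-2 \right)} q = 16 \cdot \frac{3419}{6} = \frac{27352}{3}$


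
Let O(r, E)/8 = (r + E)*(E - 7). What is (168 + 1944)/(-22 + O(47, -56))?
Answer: 1056/2257 ≈ 0.46788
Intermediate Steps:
O(r, E) = 8*(-7 + E)*(E + r) (O(r, E) = 8*((r + E)*(E - 7)) = 8*((E + r)*(-7 + E)) = 8*((-7 + E)*(E + r)) = 8*(-7 + E)*(E + r))
(168 + 1944)/(-22 + O(47, -56)) = (168 + 1944)/(-22 + (-56*(-56) - 56*47 + 8*(-56)² + 8*(-56)*47)) = 2112/(-22 + (3136 - 2632 + 8*3136 - 21056)) = 2112/(-22 + (3136 - 2632 + 25088 - 21056)) = 2112/(-22 + 4536) = 2112/4514 = 2112*(1/4514) = 1056/2257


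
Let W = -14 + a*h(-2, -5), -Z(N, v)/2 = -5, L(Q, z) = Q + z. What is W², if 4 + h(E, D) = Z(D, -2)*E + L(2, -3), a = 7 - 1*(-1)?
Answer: 45796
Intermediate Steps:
Z(N, v) = 10 (Z(N, v) = -2*(-5) = 10)
a = 8 (a = 7 + 1 = 8)
h(E, D) = -5 + 10*E (h(E, D) = -4 + (10*E + (2 - 3)) = -4 + (10*E - 1) = -4 + (-1 + 10*E) = -5 + 10*E)
W = -214 (W = -14 + 8*(-5 + 10*(-2)) = -14 + 8*(-5 - 20) = -14 + 8*(-25) = -14 - 200 = -214)
W² = (-214)² = 45796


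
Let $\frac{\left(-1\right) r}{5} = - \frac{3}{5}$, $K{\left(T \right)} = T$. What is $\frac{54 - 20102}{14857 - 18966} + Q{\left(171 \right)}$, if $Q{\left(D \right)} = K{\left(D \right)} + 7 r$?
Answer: $\frac{115568}{587} \approx 196.88$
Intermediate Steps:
$r = 3$ ($r = - 5 \left(- \frac{3}{5}\right) = - 5 \left(\left(-3\right) \frac{1}{5}\right) = \left(-5\right) \left(- \frac{3}{5}\right) = 3$)
$Q{\left(D \right)} = 21 + D$ ($Q{\left(D \right)} = D + 7 \cdot 3 = D + 21 = 21 + D$)
$\frac{54 - 20102}{14857 - 18966} + Q{\left(171 \right)} = \frac{54 - 20102}{14857 - 18966} + \left(21 + 171\right) = - \frac{20048}{-4109} + 192 = \left(-20048\right) \left(- \frac{1}{4109}\right) + 192 = \frac{2864}{587} + 192 = \frac{115568}{587}$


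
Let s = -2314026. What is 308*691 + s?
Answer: -2101198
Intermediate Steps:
308*691 + s = 308*691 - 2314026 = 212828 - 2314026 = -2101198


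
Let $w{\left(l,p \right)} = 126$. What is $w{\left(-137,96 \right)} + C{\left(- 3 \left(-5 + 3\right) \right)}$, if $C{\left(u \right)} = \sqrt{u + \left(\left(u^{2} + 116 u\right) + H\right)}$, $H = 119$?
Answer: $126 + \sqrt{857} \approx 155.27$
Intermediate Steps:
$C{\left(u \right)} = \sqrt{119 + u^{2} + 117 u}$ ($C{\left(u \right)} = \sqrt{u + \left(\left(u^{2} + 116 u\right) + 119\right)} = \sqrt{u + \left(119 + u^{2} + 116 u\right)} = \sqrt{119 + u^{2} + 117 u}$)
$w{\left(-137,96 \right)} + C{\left(- 3 \left(-5 + 3\right) \right)} = 126 + \sqrt{119 + \left(- 3 \left(-5 + 3\right)\right)^{2} + 117 \left(- 3 \left(-5 + 3\right)\right)} = 126 + \sqrt{119 + \left(\left(-3\right) \left(-2\right)\right)^{2} + 117 \left(\left(-3\right) \left(-2\right)\right)} = 126 + \sqrt{119 + 6^{2} + 117 \cdot 6} = 126 + \sqrt{119 + 36 + 702} = 126 + \sqrt{857}$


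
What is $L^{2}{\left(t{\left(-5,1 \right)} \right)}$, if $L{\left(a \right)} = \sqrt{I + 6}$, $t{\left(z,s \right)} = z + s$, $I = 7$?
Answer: $13$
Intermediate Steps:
$t{\left(z,s \right)} = s + z$
$L{\left(a \right)} = \sqrt{13}$ ($L{\left(a \right)} = \sqrt{7 + 6} = \sqrt{13}$)
$L^{2}{\left(t{\left(-5,1 \right)} \right)} = \left(\sqrt{13}\right)^{2} = 13$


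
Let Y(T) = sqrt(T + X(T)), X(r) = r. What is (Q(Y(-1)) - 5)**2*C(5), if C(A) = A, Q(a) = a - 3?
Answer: 310 - 80*I*sqrt(2) ≈ 310.0 - 113.14*I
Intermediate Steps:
Y(T) = sqrt(2)*sqrt(T) (Y(T) = sqrt(T + T) = sqrt(2*T) = sqrt(2)*sqrt(T))
Q(a) = -3 + a
(Q(Y(-1)) - 5)**2*C(5) = ((-3 + sqrt(2)*sqrt(-1)) - 5)**2*5 = ((-3 + sqrt(2)*I) - 5)**2*5 = ((-3 + I*sqrt(2)) - 5)**2*5 = (-8 + I*sqrt(2))**2*5 = 5*(-8 + I*sqrt(2))**2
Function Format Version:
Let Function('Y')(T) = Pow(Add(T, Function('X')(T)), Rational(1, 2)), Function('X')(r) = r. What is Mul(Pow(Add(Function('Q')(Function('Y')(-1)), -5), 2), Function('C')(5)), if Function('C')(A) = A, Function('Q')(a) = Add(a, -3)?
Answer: Add(310, Mul(-80, I, Pow(2, Rational(1, 2)))) ≈ Add(310.00, Mul(-113.14, I))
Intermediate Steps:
Function('Y')(T) = Mul(Pow(2, Rational(1, 2)), Pow(T, Rational(1, 2))) (Function('Y')(T) = Pow(Add(T, T), Rational(1, 2)) = Pow(Mul(2, T), Rational(1, 2)) = Mul(Pow(2, Rational(1, 2)), Pow(T, Rational(1, 2))))
Function('Q')(a) = Add(-3, a)
Mul(Pow(Add(Function('Q')(Function('Y')(-1)), -5), 2), Function('C')(5)) = Mul(Pow(Add(Add(-3, Mul(Pow(2, Rational(1, 2)), Pow(-1, Rational(1, 2)))), -5), 2), 5) = Mul(Pow(Add(Add(-3, Mul(Pow(2, Rational(1, 2)), I)), -5), 2), 5) = Mul(Pow(Add(Add(-3, Mul(I, Pow(2, Rational(1, 2)))), -5), 2), 5) = Mul(Pow(Add(-8, Mul(I, Pow(2, Rational(1, 2)))), 2), 5) = Mul(5, Pow(Add(-8, Mul(I, Pow(2, Rational(1, 2)))), 2))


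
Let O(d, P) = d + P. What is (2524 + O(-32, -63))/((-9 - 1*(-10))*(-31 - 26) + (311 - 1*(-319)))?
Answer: 2429/573 ≈ 4.2391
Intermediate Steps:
O(d, P) = P + d
(2524 + O(-32, -63))/((-9 - 1*(-10))*(-31 - 26) + (311 - 1*(-319))) = (2524 + (-63 - 32))/((-9 - 1*(-10))*(-31 - 26) + (311 - 1*(-319))) = (2524 - 95)/((-9 + 10)*(-57) + (311 + 319)) = 2429/(1*(-57) + 630) = 2429/(-57 + 630) = 2429/573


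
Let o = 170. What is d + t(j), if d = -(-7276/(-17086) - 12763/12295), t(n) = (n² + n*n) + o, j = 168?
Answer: 5947003027429/105036185 ≈ 56619.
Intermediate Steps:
t(n) = 170 + 2*n² (t(n) = (n² + n*n) + 170 = (n² + n²) + 170 = 2*n² + 170 = 170 + 2*n²)
d = 64305099/105036185 (d = -(-7276*(-1/17086) - 12763*1/12295) = -(3638/8543 - 12763/12295) = -1*(-64305099/105036185) = 64305099/105036185 ≈ 0.61222)
d + t(j) = 64305099/105036185 + (170 + 2*168²) = 64305099/105036185 + (170 + 2*28224) = 64305099/105036185 + (170 + 56448) = 64305099/105036185 + 56618 = 5947003027429/105036185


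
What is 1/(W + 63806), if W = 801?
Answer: 1/64607 ≈ 1.5478e-5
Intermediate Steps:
1/(W + 63806) = 1/(801 + 63806) = 1/64607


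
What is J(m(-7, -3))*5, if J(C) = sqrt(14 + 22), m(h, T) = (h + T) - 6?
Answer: 30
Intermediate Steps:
m(h, T) = -6 + T + h (m(h, T) = (T + h) - 6 = -6 + T + h)
J(C) = 6 (J(C) = sqrt(36) = 6)
J(m(-7, -3))*5 = 6*5 = 30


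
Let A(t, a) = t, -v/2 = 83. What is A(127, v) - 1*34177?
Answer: -34050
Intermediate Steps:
v = -166 (v = -2*83 = -166)
A(127, v) - 1*34177 = 127 - 1*34177 = 127 - 34177 = -34050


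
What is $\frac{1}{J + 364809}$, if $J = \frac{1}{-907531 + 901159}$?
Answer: $\frac{6372}{2324562947} \approx 2.7412 \cdot 10^{-6}$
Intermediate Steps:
$J = - \frac{1}{6372}$ ($J = \frac{1}{-6372} = - \frac{1}{6372} \approx -0.00015694$)
$\frac{1}{J + 364809} = \frac{1}{- \frac{1}{6372} + 364809} = \frac{1}{\frac{2324562947}{6372}} = \frac{6372}{2324562947}$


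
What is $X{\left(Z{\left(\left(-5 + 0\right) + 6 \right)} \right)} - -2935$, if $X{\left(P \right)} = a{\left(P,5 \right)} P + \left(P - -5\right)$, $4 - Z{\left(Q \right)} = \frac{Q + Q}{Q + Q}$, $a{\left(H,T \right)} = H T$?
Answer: $2988$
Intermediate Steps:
$Z{\left(Q \right)} = 3$ ($Z{\left(Q \right)} = 4 - \frac{Q + Q}{Q + Q} = 4 - \frac{2 Q}{2 Q} = 4 - 2 Q \frac{1}{2 Q} = 4 - 1 = 3$)
$X{\left(P \right)} = 5 + P + 5 P^{2}$ ($X{\left(P \right)} = P 5 P + \left(P - -5\right) = 5 P P + \left(P + 5\right) = 5 P^{2} + \left(5 + P\right) = 5 + P + 5 P^{2}$)
$X{\left(Z{\left(\left(-5 + 0\right) + 6 \right)} \right)} - -2935 = \left(5 + 3 + 5 \cdot 3^{2}\right) - -2935 = \left(5 + 3 + 5 \cdot 9\right) + 2935 = \left(5 + 3 + 45\right) + 2935 = 53 + 2935 = 2988$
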